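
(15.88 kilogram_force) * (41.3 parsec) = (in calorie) 4.743e+19. Check: 1 kilogram_force = 9.80665 N, so 15.88 kilogram_force = 15.88 * 9.80665 = 155.7296 N. 1 parsec = 3.0856776e+16 m, so 41.3 parsec = 41.3 * 3.0856776e+16 = 1.2743848e+18 m. Combine: 155.7296 N * 1.2743848e+18 m = 1.9845944e+20 J. 1 calorie = 4.184 J, so 1.9845944e+20 J = 1.9845944e+20 / 4.184 = 4.7432946e+19 calorie ≈ 4.743e+19 calorie (4 s.f.).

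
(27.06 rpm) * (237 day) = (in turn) 9.235e+06. Check: 1 rpm = 0.10471976 rad/s, so 27.06 rpm = 27.06 * 0.10471976 = 2.8337166 rad/s. 1 day = 86400 s, so 237 day = 237 * 86400 = 20476800 s. Combine: 2.8337166 rad/s * 20476800 s = 58025448 rad. 1 turn = 6.2831853 rad, so 58025448 rad = 58025448 / 6.2831853 = 9235036.8 turn ≈ 9.235e+06 turn (4 s.f.).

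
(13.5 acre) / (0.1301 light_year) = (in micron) 4.439e-05. Check: 1 acre = 4046.8564 m^2, so 13.5 acre = 13.5 * 4046.8564 = 54632.562 m^2. 1 light_year = 9.4607305e+15 m, so 0.1301 light_year = 0.1301 * 9.4607305e+15 = 1.230841e+15 m. Combine: 54632.562 m^2 / 1.230841e+15 m = 4.4386367e-11 m. 1 micron = 1e-06 m, so 4.4386367e-11 m = 4.4386367e-11 / 1e-06 = 4.4386367e-05 micron ≈ 4.439e-05 micron (4 s.f.).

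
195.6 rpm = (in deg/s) 1 rpm = 0.10471976 rad/s, so 195.6 rpm = 195.6 * 0.10471976 = 20.483184 rad/s. 1 deg/s = 0.017453293 rad/s, so 20.483184 rad/s = 20.483184 / 0.017453293 = 1173.6 deg/s ≈ 1174 deg/s (4 s.f.). Final answer: 1174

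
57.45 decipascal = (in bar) 5.745e-05. Check: 1 decipascal = 0.1 Pa, so 57.45 decipascal = 57.45 * 0.1 = 5.745 Pa. 1 bar = 100000 Pa, so 5.745 Pa = 5.745 / 100000 = 5.745e-05 bar.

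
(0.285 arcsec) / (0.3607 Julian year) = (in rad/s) 1 arcsec = 4.8481368e-06 rad, so 0.285 arcsec = 0.285 * 4.8481368e-06 = 1.381719e-06 rad. 1 Julian year = 31557600 s, so 0.3607 Julian year = 0.3607 * 31557600 = 11382826 s. Combine: 1.381719e-06 rad / 11382826 s = 1.2138628e-13 rad/s. Result: 1.2138628e-13 rad/s ≈ 1.214e-13 rad/s (4 s.f.). Final answer: 1.214e-13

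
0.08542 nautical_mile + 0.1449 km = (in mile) 0.1883. Check: 1 nautical_mile = 1852 m, so 0.08542 nautical_mile = 0.08542 * 1852 = 158.19784 m. 1 km = 1000 m, so 0.1449 km = 0.1449 * 1000 = 144.9 m. Sum: 158.19784 + 144.9 = 303.09784 m. 1 mile = 1609.344 m, so 303.09784 m = 303.09784 / 1609.344 = 0.18833627 mile ≈ 0.1883 mile (4 s.f.).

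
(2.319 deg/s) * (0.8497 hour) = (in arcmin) 1 deg/s = 0.017453293 rad/s, so 2.319 deg/s = 2.319 * 0.017453293 = 0.040474185 rad/s. 1 hour = 3600 s, so 0.8497 hour = 0.8497 * 3600 = 3058.92 s. Combine: 0.040474185 rad/s * 3058.92 s = 123.8073 rad. 1 arcmin = 0.00029088821 rad, so 123.8073 rad = 123.8073 / 0.00029088821 = 425618.13 arcmin ≈ 4.256e+05 arcmin (4 s.f.). Final answer: 4.256e+05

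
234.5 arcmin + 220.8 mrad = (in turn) 1 arcmin = 0.00029088821 rad, so 234.5 arcmin = 234.5 * 0.00029088821 = 0.068213285 rad. 1 mrad = 0.001 rad, so 220.8 mrad = 220.8 * 0.001 = 0.2208 rad. Sum: 0.068213285 + 0.2208 = 0.28901328 rad. 1 turn = 6.2831853 rad, so 0.28901328 rad = 0.28901328 / 6.2831853 = 0.045997893 turn ≈ 0.046 turn (4 s.f.). Final answer: 0.046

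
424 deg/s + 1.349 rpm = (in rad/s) 1 deg/s = 0.017453293 rad/s, so 424 deg/s = 424 * 0.017453293 = 7.400196 rad/s. 1 rpm = 0.10471976 rad/s, so 1.349 rpm = 1.349 * 0.10471976 = 0.14126695 rad/s. Sum: 7.400196 + 0.14126695 = 7.541463 rad/s. Result: 7.541463 rad/s ≈ 7.541 rad/s (4 s.f.). Final answer: 7.541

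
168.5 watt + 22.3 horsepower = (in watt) 168.5 watt = 168.5 W. 1 horsepower = 745.69987 W, so 22.3 horsepower = 22.3 * 745.69987 = 16629.107 W. Sum: 168.5 + 16629.107 = 16797.607 W. 16797.607 W = 16797.607 watt ≈ 1.68e+04 watt (4 s.f.). Final answer: 1.68e+04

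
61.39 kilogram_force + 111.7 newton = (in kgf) 72.78. Check: 1 kilogram_force = 9.80665 N, so 61.39 kilogram_force = 61.39 * 9.80665 = 602.03024 N. 111.7 newton = 111.7 N. Sum: 602.03024 + 111.7 = 713.73024 N. 1 kgf = 9.80665 N, so 713.73024 N = 713.73024 / 9.80665 = 72.78023 kgf ≈ 72.78 kgf (4 s.f.).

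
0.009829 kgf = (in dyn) 1 kgf = 9.80665 N, so 0.009829 kgf = 0.009829 * 9.80665 = 0.096389563 N. 1 dyn = 1e-05 N, so 0.096389563 N = 0.096389563 / 1e-05 = 9638.9563 dyn ≈ 9639 dyn (4 s.f.). Final answer: 9639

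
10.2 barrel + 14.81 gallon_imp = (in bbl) 1 barrel = 0.15898729 m^3, so 10.2 barrel = 10.2 * 0.15898729 = 1.6216704 m^3. 1 gallon_imp = 0.00454609 m^3, so 14.81 gallon_imp = 14.81 * 0.00454609 = 0.067327593 m^3. Sum: 1.6216704 + 0.067327593 = 1.688998 m^3. 1 bbl = 0.15898729 m^3, so 1.688998 m^3 = 1.688998 / 0.15898729 = 10.623478 bbl ≈ 10.62 bbl (4 s.f.). Final answer: 10.62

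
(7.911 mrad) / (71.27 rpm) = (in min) 1 mrad = 0.001 rad, so 7.911 mrad = 7.911 * 0.001 = 0.007911 rad. 1 rpm = 0.10471976 rad/s, so 71.27 rpm = 71.27 * 0.10471976 = 7.4633769 rad/s. Combine: 0.007911 rad / 7.4633769 rad/s = 0.0010599759 s. 1 min = 60 s, so 0.0010599759 s = 0.0010599759 / 60 = 1.7666266e-05 min ≈ 1.767e-05 min (4 s.f.). Final answer: 1.767e-05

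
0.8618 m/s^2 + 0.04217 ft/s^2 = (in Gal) 0.8618 m/s^2 is already in m/s^2. 1 ft/s^2 = 0.3048 m/s^2, so 0.04217 ft/s^2 = 0.04217 * 0.3048 = 0.012853416 m/s^2. Sum: 0.8618 + 0.012853416 = 0.87465342 m/s^2. 1 Gal = 0.01 m/s^2, so 0.87465342 m/s^2 = 0.87465342 / 0.01 = 87.465342 Gal ≈ 87.47 Gal (4 s.f.). Final answer: 87.47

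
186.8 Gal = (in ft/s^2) 1 Gal = 0.01 m/s^2, so 186.8 Gal = 186.8 * 0.01 = 1.868 m/s^2. 1 ft/s^2 = 0.3048 m/s^2, so 1.868 m/s^2 = 1.868 / 0.3048 = 6.1286089 ft/s^2 ≈ 6.129 ft/s^2 (4 s.f.). Final answer: 6.129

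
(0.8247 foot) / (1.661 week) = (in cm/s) 1 foot = 0.3048 m, so 0.8247 foot = 0.8247 * 0.3048 = 0.25136856 m. 1 week = 604800 s, so 1.661 week = 1.661 * 604800 = 1004572.8 s. Combine: 0.25136856 m / 1004572.8 s = 2.5022433e-07 m/s. 1 cm/s = 0.01 m/s, so 2.5022433e-07 m/s = 2.5022433e-07 / 0.01 = 2.5022433e-05 cm/s ≈ 2.502e-05 cm/s (4 s.f.). Final answer: 2.502e-05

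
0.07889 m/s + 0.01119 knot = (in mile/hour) 0.1893. Check: 0.07889 m/s is already in m/s. 1 knot = 0.51444444 m/s, so 0.01119 knot = 0.01119 * 0.51444444 = 0.0057566333 m/s. Sum: 0.07889 + 0.0057566333 = 0.084646633 m/s. 1 mile/hour = 0.44704 m/s, so 0.084646633 m/s = 0.084646633 / 0.44704 = 0.18934913 mile/hour ≈ 0.1893 mile/hour (4 s.f.).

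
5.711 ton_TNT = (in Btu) 2.265e+07. Check: 1 ton_TNT = 4.184e+09 J, so 5.711 ton_TNT = 5.711 * 4.184e+09 = 2.3894824e+10 J. 1 Btu = 1055.0559 J, so 2.3894824e+10 J = 2.3894824e+10 / 1055.0559 = 22647923 Btu ≈ 2.265e+07 Btu (4 s.f.).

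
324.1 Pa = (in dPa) 1 dPa = 0.1 Pa, so 324.1 Pa = 324.1 / 0.1 = 3241 dPa. Final answer: 3241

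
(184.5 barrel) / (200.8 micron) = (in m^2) 1 barrel = 0.15898729 m^3, so 184.5 barrel = 184.5 * 0.15898729 = 29.333156 m^3. 1 micron = 1e-06 m, so 200.8 micron = 200.8 * 1e-06 = 0.0002008 m. Combine: 29.333156 m^3 / 0.0002008 m = 146081.45 m^2. Result: 146081.45 m^2 ≈ 1.461e+05 m^2 (4 s.f.). Final answer: 1.461e+05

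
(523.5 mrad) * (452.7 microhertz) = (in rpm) 0.002263. Check: 1 mrad = 0.001 rad, so 523.5 mrad = 523.5 * 0.001 = 0.5235 rad. 1 microhertz = 1e-06 Hz, so 452.7 microhertz = 452.7 * 1e-06 = 0.0004527 Hz. Combine: 0.5235 rad * 0.0004527 Hz = 0.00023698845 rad/s. 1 rpm = 0.10471976 rad/s, so 0.00023698845 rad/s = 0.00023698845 / 0.10471976 = 0.002263073 rpm ≈ 0.002263 rpm (4 s.f.).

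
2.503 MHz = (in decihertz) 1 MHz = 1000000 Hz, so 2.503 MHz = 2.503 * 1000000 = 2503000 Hz. 1 decihertz = 0.1 Hz, so 2503000 Hz = 2503000 / 0.1 = 25030000 decihertz ≈ 2.503e+07 decihertz (4 s.f.). Final answer: 2.503e+07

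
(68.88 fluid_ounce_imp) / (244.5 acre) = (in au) 1 fluid_ounce_imp = 2.8413063e-05 m^3, so 68.88 fluid_ounce_imp = 68.88 * 2.8413063e-05 = 0.0019570917 m^3. 1 acre = 4046.8564 m^2, so 244.5 acre = 244.5 * 4046.8564 = 989456.4 m^2. Combine: 0.0019570917 m^3 / 989456.4 m^2 = 1.9779464e-09 m. 1 au = 1.4959787e+11 m, so 1.9779464e-09 m = 1.9779464e-09 / 1.4959787e+11 = 1.3221755e-20 au ≈ 1.322e-20 au (4 s.f.). Final answer: 1.322e-20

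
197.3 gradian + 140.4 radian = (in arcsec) 1 gradian = 0.015707963 rad, so 197.3 gradian = 197.3 * 0.015707963 = 3.0991812 rad. 140.4 radian = 140.4 rad. Sum: 3.0991812 + 140.4 = 143.49918 rad. 1 arcsec = 4.8481368e-06 rad, so 143.49918 rad = 143.49918 / 4.8481368e-06 = 29598831 arcsec ≈ 2.96e+07 arcsec (4 s.f.). Final answer: 2.96e+07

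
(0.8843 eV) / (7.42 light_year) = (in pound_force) 1 eV = 1.6021766e-19 J, so 0.8843 eV = 0.8843 * 1.6021766e-19 = 1.4168048e-19 J. 1 light_year = 9.4607305e+15 m, so 7.42 light_year = 7.42 * 9.4607305e+15 = 7.019862e+16 m. Combine: 1.4168048e-19 J / 7.019862e+16 m = 2.0182801e-36 N. 1 pound_force = 4.4482216 N, so 2.0182801e-36 N = 2.0182801e-36 / 4.4482216 = 4.5372742e-37 pound_force ≈ 4.537e-37 pound_force (4 s.f.). Final answer: 4.537e-37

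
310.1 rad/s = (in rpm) 1 rpm = 0.10471976 rad/s, so 310.1 rad/s = 310.1 / 0.10471976 = 2961.2369 rpm ≈ 2961 rpm (4 s.f.). Final answer: 2961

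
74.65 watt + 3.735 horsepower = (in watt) 2860. Check: 74.65 watt = 74.65 W. 1 horsepower = 745.69987 W, so 3.735 horsepower = 3.735 * 745.69987 = 2785.189 W. Sum: 74.65 + 2785.189 = 2859.839 W. 2859.839 W = 2859.839 watt ≈ 2860 watt (4 s.f.).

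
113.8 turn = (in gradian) 1 turn = 6.2831853 rad, so 113.8 turn = 113.8 * 6.2831853 = 715.02649 rad. 1 gradian = 0.015707963 rad, so 715.02649 rad = 715.02649 / 0.015707963 = 45520 gradian ≈ 4.552e+04 gradian (4 s.f.). Final answer: 4.552e+04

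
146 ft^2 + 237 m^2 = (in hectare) 0.02506. Check: 1 ft^2 = 0.09290304 m^2, so 146 ft^2 = 146 * 0.09290304 = 13.563844 m^2. 237 m^2 is already in m^2. Sum: 13.563844 + 237 = 250.56384 m^2. 1 hectare = 10000 m^2, so 250.56384 m^2 = 250.56384 / 10000 = 0.025056384 hectare ≈ 0.02506 hectare (4 s.f.).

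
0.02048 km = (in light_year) 1 km = 1000 m, so 0.02048 km = 0.02048 * 1000 = 20.48 m. 1 light_year = 9.4607305e+15 m, so 20.48 m = 20.48 / 9.4607305e+15 = 2.1647377e-15 light_year ≈ 2.165e-15 light_year (4 s.f.). Final answer: 2.165e-15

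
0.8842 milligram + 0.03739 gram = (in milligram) 38.27. Check: 1 milligram = 1e-06 kg, so 0.8842 milligram = 0.8842 * 1e-06 = 8.842e-07 kg. 1 gram = 0.001 kg, so 0.03739 gram = 0.03739 * 0.001 = 3.739e-05 kg. Sum: 8.842e-07 + 3.739e-05 = 3.82742e-05 kg. 1 milligram = 1e-06 kg, so 3.82742e-05 kg = 3.82742e-05 / 1e-06 = 38.2742 milligram ≈ 38.27 milligram (4 s.f.).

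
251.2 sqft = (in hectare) 1 sqft = 0.09290304 m^2, so 251.2 sqft = 251.2 * 0.09290304 = 23.337244 m^2. 1 hectare = 10000 m^2, so 23.337244 m^2 = 23.337244 / 10000 = 0.0023337244 hectare ≈ 0.002334 hectare (4 s.f.). Final answer: 0.002334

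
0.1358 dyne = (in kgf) 1 dyne = 1e-05 N, so 0.1358 dyne = 0.1358 * 1e-05 = 1.358e-06 N. 1 kgf = 9.80665 N, so 1.358e-06 N = 1.358e-06 / 9.80665 = 1.3847746e-07 kgf ≈ 1.385e-07 kgf (4 s.f.). Final answer: 1.385e-07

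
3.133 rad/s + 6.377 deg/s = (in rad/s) 3.244. Check: 3.133 rad/s is already in rad/s. 1 deg/s = 0.017453293 rad/s, so 6.377 deg/s = 6.377 * 0.017453293 = 0.11129965 rad/s. Sum: 3.133 + 0.11129965 = 3.2442996 rad/s. Result: 3.2442996 rad/s ≈ 3.244 rad/s (4 s.f.).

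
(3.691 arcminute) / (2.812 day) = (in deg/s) 2.532e-07. Check: 1 arcminute = 0.00029088821 rad, so 3.691 arcminute = 3.691 * 0.00029088821 = 0.0010736684 rad. 1 day = 86400 s, so 2.812 day = 2.812 * 86400 = 242956.8 s. Combine: 0.0010736684 rad / 242956.8 s = 4.419174e-09 rad/s. 1 deg/s = 0.017453293 rad/s, so 4.419174e-09 rad/s = 4.419174e-09 / 0.017453293 = 2.5320002e-07 deg/s ≈ 2.532e-07 deg/s (4 s.f.).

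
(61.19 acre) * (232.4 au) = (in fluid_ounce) 2.911e+23. Check: 1 acre = 4046.8564 m^2, so 61.19 acre = 61.19 * 4046.8564 = 247627.14 m^2. 1 au = 1.4959787e+11 m, so 232.4 au = 232.4 * 1.4959787e+11 = 3.4766545e+13 m. Combine: 247627.14 m^2 * 3.4766545e+13 m = 8.6091403e+18 m^3. 1 fluid_ounce = 2.957353e-05 m^3, so 8.6091403e+18 m^3 = 8.6091403e+18 / 2.957353e-05 = 2.9110967e+23 fluid_ounce ≈ 2.911e+23 fluid_ounce (4 s.f.).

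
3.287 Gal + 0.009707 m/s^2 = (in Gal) 1 Gal = 0.01 m/s^2, so 3.287 Gal = 3.287 * 0.01 = 0.03287 m/s^2. 0.009707 m/s^2 is already in m/s^2. Sum: 0.03287 + 0.009707 = 0.042577 m/s^2. 1 Gal = 0.01 m/s^2, so 0.042577 m/s^2 = 0.042577 / 0.01 = 4.2577 Gal ≈ 4.258 Gal (4 s.f.). Final answer: 4.258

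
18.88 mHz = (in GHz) 1.888e-11. Check: 1 mHz = 0.001 Hz, so 18.88 mHz = 18.88 * 0.001 = 0.01888 Hz. 1 GHz = 1e+09 Hz, so 0.01888 Hz = 0.01888 / 1e+09 = 1.888e-11 GHz.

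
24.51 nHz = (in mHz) 2.451e-05. Check: 1 nHz = 1e-09 Hz, so 24.51 nHz = 24.51 * 1e-09 = 2.451e-08 Hz. 1 mHz = 0.001 Hz, so 2.451e-08 Hz = 2.451e-08 / 0.001 = 2.451e-05 mHz.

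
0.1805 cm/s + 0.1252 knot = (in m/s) 1 cm/s = 0.01 m/s, so 0.1805 cm/s = 0.1805 * 0.01 = 0.001805 m/s. 1 knot = 0.51444444 m/s, so 0.1252 knot = 0.1252 * 0.51444444 = 0.064408444 m/s. Sum: 0.001805 + 0.064408444 = 0.066213444 m/s. Result: 0.066213444 m/s ≈ 0.06621 m/s (4 s.f.). Final answer: 0.06621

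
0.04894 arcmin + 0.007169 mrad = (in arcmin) 0.07359. Check: 1 arcmin = 0.00029088821 rad, so 0.04894 arcmin = 0.04894 * 0.00029088821 = 1.4236069e-05 rad. 1 mrad = 0.001 rad, so 0.007169 mrad = 0.007169 * 0.001 = 7.169e-06 rad. Sum: 1.4236069e-05 + 7.169e-06 = 2.1405069e-05 rad. 1 arcmin = 0.00029088821 rad, so 2.1405069e-05 rad = 2.1405069e-05 / 0.00029088821 = 0.073585207 arcmin ≈ 0.07359 arcmin (4 s.f.).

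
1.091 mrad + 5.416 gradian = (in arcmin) 1 mrad = 0.001 rad, so 1.091 mrad = 1.091 * 0.001 = 0.001091 rad. 1 gradian = 0.015707963 rad, so 5.416 gradian = 5.416 * 0.015707963 = 0.085074329 rad. Sum: 0.001091 + 0.085074329 = 0.086165329 rad. 1 arcmin = 0.00029088821 rad, so 0.086165329 rad = 0.086165329 / 0.00029088821 = 296.21458 arcmin ≈ 296.2 arcmin (4 s.f.). Final answer: 296.2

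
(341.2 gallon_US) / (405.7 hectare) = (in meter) 1 gallon_US = 0.0037854118 m^3, so 341.2 gallon_US = 341.2 * 0.0037854118 = 1.2915825 m^3. 1 hectare = 10000 m^2, so 405.7 hectare = 405.7 * 10000 = 4057000 m^2. Combine: 1.2915825 m^3 / 4057000 m^2 = 3.1835901e-07 m. 3.1835901e-07 m = 3.1835901e-07 meter ≈ 3.184e-07 meter (4 s.f.). Final answer: 3.184e-07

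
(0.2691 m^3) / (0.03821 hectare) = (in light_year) 0.2691 m^3 is already in m^3. 1 hectare = 10000 m^2, so 0.03821 hectare = 0.03821 * 10000 = 382.1 m^2. Combine: 0.2691 m^3 / 382.1 m^2 = 0.0007042659 m. 1 light_year = 9.4607305e+15 m, so 0.0007042659 m = 0.0007042659 / 9.4607305e+15 = 7.4440964e-20 light_year ≈ 7.444e-20 light_year (4 s.f.). Final answer: 7.444e-20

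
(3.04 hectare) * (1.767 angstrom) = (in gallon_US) 1 hectare = 10000 m^2, so 3.04 hectare = 3.04 * 10000 = 30400 m^2. 1 angstrom = 1e-10 m, so 1.767 angstrom = 1.767 * 1e-10 = 1.767e-10 m. Combine: 30400 m^2 * 1.767e-10 m = 5.37168e-06 m^3. 1 gallon_US = 0.0037854118 m^3, so 5.37168e-06 m^3 = 5.37168e-06 / 0.0037854118 = 0.0014190477 gallon_US ≈ 0.001419 gallon_US (4 s.f.). Final answer: 0.001419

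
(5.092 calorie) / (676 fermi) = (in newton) 3.152e+13. Check: 1 calorie = 4.184 J, so 5.092 calorie = 5.092 * 4.184 = 21.304928 J. 1 fermi = 1e-15 m, so 676 fermi = 676 * 1e-15 = 6.76e-13 m. Combine: 21.304928 J / 6.76e-13 m = 3.1516166e+13 N. 3.1516166e+13 N = 3.1516166e+13 newton ≈ 3.152e+13 newton (4 s.f.).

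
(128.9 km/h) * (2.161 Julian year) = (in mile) 1.517e+06. Check: 1 km/h = 0.27777778 m/s, so 128.9 km/h = 128.9 * 0.27777778 = 35.805556 m/s. 1 Julian year = 31557600 s, so 2.161 Julian year = 2.161 * 31557600 = 68195974 s. Combine: 35.805556 m/s * 68195974 s = 2.4417947e+09 m. 1 mile = 1609.344 m, so 2.4417947e+09 m = 2.4417947e+09 / 1609.344 = 1517260.9 mile ≈ 1.517e+06 mile (4 s.f.).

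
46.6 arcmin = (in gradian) 0.863. Check: 1 arcmin = 0.00029088821 rad, so 46.6 arcmin = 46.6 * 0.00029088821 = 0.013555391 rad. 1 gradian = 0.015707963 rad, so 0.013555391 rad = 0.013555391 / 0.015707963 = 0.86296296 gradian ≈ 0.863 gradian (4 s.f.).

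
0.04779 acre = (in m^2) 193.4. Check: 1 acre = 4046.8564 m^2, so 0.04779 acre = 0.04779 * 4046.8564 = 193.39927 m^2. Result: 193.39927 m^2 ≈ 193.4 m^2 (4 s.f.).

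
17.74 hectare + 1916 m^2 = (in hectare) 1 hectare = 10000 m^2, so 17.74 hectare = 17.74 * 10000 = 177400 m^2. 1916 m^2 is already in m^2. Sum: 177400 + 1916 = 179316 m^2. 1 hectare = 10000 m^2, so 179316 m^2 = 179316 / 10000 = 17.9316 hectare ≈ 17.93 hectare (4 s.f.). Final answer: 17.93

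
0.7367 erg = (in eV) 1 erg = 1e-07 J, so 0.7367 erg = 0.7367 * 1e-07 = 7.367e-08 J. 1 eV = 1.6021766e-19 J, so 7.367e-08 J = 7.367e-08 / 1.6021766e-19 = 4.5981197e+11 eV ≈ 4.598e+11 eV (4 s.f.). Final answer: 4.598e+11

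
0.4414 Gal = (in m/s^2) 1 Gal = 0.01 m/s^2, so 0.4414 Gal = 0.4414 * 0.01 = 0.004414 m/s^2. Result: 0.004414 m/s^2. Final answer: 0.004414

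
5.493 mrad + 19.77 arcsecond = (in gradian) 0.3558. Check: 1 mrad = 0.001 rad, so 5.493 mrad = 5.493 * 0.001 = 0.005493 rad. 1 arcsecond = 4.8481368e-06 rad, so 19.77 arcsecond = 19.77 * 4.8481368e-06 = 9.5847665e-05 rad. Sum: 0.005493 + 9.5847665e-05 = 0.0055888477 rad. 1 gradian = 0.015707963 rad, so 0.0055888477 rad = 0.0055888477 / 0.015707963 = 0.35579709 gradian ≈ 0.3558 gradian (4 s.f.).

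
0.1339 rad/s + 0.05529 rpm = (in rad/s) 0.1397. Check: 0.1339 rad/s is already in rad/s. 1 rpm = 0.10471976 rad/s, so 0.05529 rpm = 0.05529 * 0.10471976 = 0.0057899553 rad/s. Sum: 0.1339 + 0.0057899553 = 0.13968996 rad/s. Result: 0.13968996 rad/s ≈ 0.1397 rad/s (4 s.f.).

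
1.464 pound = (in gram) 664.1. Check: 1 pound = 0.45359237 kg, so 1.464 pound = 1.464 * 0.45359237 = 0.66405923 kg. 1 gram = 0.001 kg, so 0.66405923 kg = 0.66405923 / 0.001 = 664.05923 gram ≈ 664.1 gram (4 s.f.).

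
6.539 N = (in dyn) 6.539e+05. Check: 1 dyn = 1e-05 N, so 6.539 N = 6.539 / 1e-05 = 653900 dyn ≈ 6.539e+05 dyn (4 s.f.).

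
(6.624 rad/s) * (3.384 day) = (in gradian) 1.233e+08. Check: 6.624 rad/s is already in rad/s. 1 day = 86400 s, so 3.384 day = 3.384 * 86400 = 292377.6 s. Combine: 6.624 rad/s * 292377.6 s = 1936709.2 rad. 1 gradian = 0.015707963 rad, so 1936709.2 rad = 1936709.2 / 0.015707963 = 1.2329474e+08 gradian ≈ 1.233e+08 gradian (4 s.f.).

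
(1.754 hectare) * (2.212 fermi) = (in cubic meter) 1 hectare = 10000 m^2, so 1.754 hectare = 1.754 * 10000 = 17540 m^2. 1 fermi = 1e-15 m, so 2.212 fermi = 2.212 * 1e-15 = 2.212e-15 m. Combine: 17540 m^2 * 2.212e-15 m = 3.879848e-11 m^3. 3.879848e-11 m^3 = 3.879848e-11 cubic meter ≈ 3.88e-11 cubic meter (4 s.f.). Final answer: 3.88e-11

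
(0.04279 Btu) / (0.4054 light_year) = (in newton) 1 Btu = 1055.0559 J, so 0.04279 Btu = 0.04279 * 1055.0559 = 45.14584 J. 1 light_year = 9.4607305e+15 m, so 0.4054 light_year = 0.4054 * 9.4607305e+15 = 3.8353801e+15 m. Combine: 45.14584 J / 3.8353801e+15 m = 1.1770891e-14 N. 1.1770891e-14 N = 1.1770891e-14 newton ≈ 1.177e-14 newton (4 s.f.). Final answer: 1.177e-14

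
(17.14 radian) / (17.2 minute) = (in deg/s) 0.9516. Check: 17.14 radian = 17.14 rad. 1 minute = 60 s, so 17.2 minute = 17.2 * 60 = 1032 s. Combine: 17.14 rad / 1032 s = 0.016608527 rad/s. 1 deg/s = 0.017453293 rad/s, so 0.016608527 rad/s = 0.016608527 / 0.017453293 = 0.95159851 deg/s ≈ 0.9516 deg/s (4 s.f.).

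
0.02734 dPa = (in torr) 2.051e-05. Check: 1 dPa = 0.1 Pa, so 0.02734 dPa = 0.02734 * 0.1 = 0.002734 Pa. 1 torr = 133.32237 Pa, so 0.002734 Pa = 0.002734 / 133.32237 = 2.0506686e-05 torr ≈ 2.051e-05 torr (4 s.f.).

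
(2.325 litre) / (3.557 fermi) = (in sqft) 7.036e+12. Check: 1 litre = 0.001 m^3, so 2.325 litre = 2.325 * 0.001 = 0.002325 m^3. 1 fermi = 1e-15 m, so 3.557 fermi = 3.557 * 1e-15 = 3.557e-15 m. Combine: 0.002325 m^3 / 3.557e-15 m = 6.5364071e+11 m^2. 1 sqft = 0.09290304 m^2, so 6.5364071e+11 m^2 = 6.5364071e+11 / 0.09290304 = 7.03573e+12 sqft ≈ 7.036e+12 sqft (4 s.f.).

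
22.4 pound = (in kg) 10.16. Check: 1 pound = 0.45359237 kg, so 22.4 pound = 22.4 * 0.45359237 = 10.160469 kg. Result: 10.160469 kg ≈ 10.16 kg (4 s.f.).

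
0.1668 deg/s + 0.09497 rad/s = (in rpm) 0.9347. Check: 1 deg/s = 0.017453293 rad/s, so 0.1668 deg/s = 0.1668 * 0.017453293 = 0.0029112092 rad/s. 0.09497 rad/s is already in rad/s. Sum: 0.0029112092 + 0.09497 = 0.097881209 rad/s. 1 rpm = 0.10471976 rad/s, so 0.097881209 rad/s = 0.097881209 / 0.10471976 = 0.9346967 rpm ≈ 0.9347 rpm (4 s.f.).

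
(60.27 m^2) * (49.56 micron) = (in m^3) 60.27 m^2 is already in m^2. 1 micron = 1e-06 m, so 49.56 micron = 49.56 * 1e-06 = 4.956e-05 m. Combine: 60.27 m^2 * 4.956e-05 m = 0.0029869812 m^3. Result: 0.0029869812 m^3 ≈ 0.002987 m^3 (4 s.f.). Final answer: 0.002987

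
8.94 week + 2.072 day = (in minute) 1 week = 604800 s, so 8.94 week = 8.94 * 604800 = 5406912 s. 1 day = 86400 s, so 2.072 day = 2.072 * 86400 = 179020.8 s. Sum: 5406912 + 179020.8 = 5585932.8 s. 1 minute = 60 s, so 5585932.8 s = 5585932.8 / 60 = 93098.88 minute ≈ 9.31e+04 minute (4 s.f.). Final answer: 9.31e+04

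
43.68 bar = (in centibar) 1 bar = 100000 Pa, so 43.68 bar = 43.68 * 100000 = 4368000 Pa. 1 centibar = 1000 Pa, so 4368000 Pa = 4368000 / 1000 = 4368 centibar. Final answer: 4368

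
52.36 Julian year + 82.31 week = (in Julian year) 53.94. Check: 1 Julian year = 31557600 s, so 52.36 Julian year = 52.36 * 31557600 = 1.6523559e+09 s. 1 week = 604800 s, so 82.31 week = 82.31 * 604800 = 49781088 s. Sum: 1.6523559e+09 + 49781088 = 1.702137e+09 s. 1 Julian year = 31557600 s, so 1.702137e+09 s = 1.702137e+09 / 31557600 = 53.937467 Julian year ≈ 53.94 Julian year (4 s.f.).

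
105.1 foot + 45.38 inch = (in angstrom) 3.319e+11. Check: 1 foot = 0.3048 m, so 105.1 foot = 105.1 * 0.3048 = 32.03448 m. 1 inch = 0.0254 m, so 45.38 inch = 45.38 * 0.0254 = 1.152652 m. Sum: 32.03448 + 1.152652 = 33.187132 m. 1 angstrom = 1e-10 m, so 33.187132 m = 33.187132 / 1e-10 = 3.3187132e+11 angstrom ≈ 3.319e+11 angstrom (4 s.f.).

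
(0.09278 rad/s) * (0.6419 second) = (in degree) 3.412. Check: 0.09278 rad/s is already in rad/s. 0.6419 second = 0.6419 s. Combine: 0.09278 rad/s * 0.6419 s = 0.059555482 rad. 1 degree = 0.017453293 rad, so 0.059555482 rad = 0.059555482 / 0.017453293 = 3.4122778 degree ≈ 3.412 degree (4 s.f.).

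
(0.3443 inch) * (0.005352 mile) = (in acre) 1.861e-05. Check: 1 inch = 0.0254 m, so 0.3443 inch = 0.3443 * 0.0254 = 0.00874522 m. 1 mile = 1609.344 m, so 0.005352 mile = 0.005352 * 1609.344 = 8.6132091 m. Combine: 0.00874522 m * 8.6132091 m = 0.075324408 m^2. 1 acre = 4046.8564 m^2, so 0.075324408 m^2 = 0.075324408 / 4046.8564 = 1.8613067e-05 acre ≈ 1.861e-05 acre (4 s.f.).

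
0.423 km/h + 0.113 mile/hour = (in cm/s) 16.8. Check: 1 km/h = 0.27777778 m/s, so 0.423 km/h = 0.423 * 0.27777778 = 0.1175 m/s. 1 mile/hour = 0.44704 m/s, so 0.113 mile/hour = 0.113 * 0.44704 = 0.05051552 m/s. Sum: 0.1175 + 0.05051552 = 0.16801552 m/s. 1 cm/s = 0.01 m/s, so 0.16801552 m/s = 0.16801552 / 0.01 = 16.801552 cm/s ≈ 16.8 cm/s (4 s.f.).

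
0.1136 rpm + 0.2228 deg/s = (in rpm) 0.1507. Check: 1 rpm = 0.10471976 rad/s, so 0.1136 rpm = 0.1136 * 0.10471976 = 0.011896164 rad/s. 1 deg/s = 0.017453293 rad/s, so 0.2228 deg/s = 0.2228 * 0.017453293 = 0.0038885936 rad/s. Sum: 0.011896164 + 0.0038885936 = 0.015784758 rad/s. 1 rpm = 0.10471976 rad/s, so 0.015784758 rad/s = 0.015784758 / 0.10471976 = 0.15073333 rpm ≈ 0.1507 rpm (4 s.f.).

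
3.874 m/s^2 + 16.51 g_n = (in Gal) 3.874 m/s^2 is already in m/s^2. 1 g_n = 9.80665 m/s^2, so 16.51 g_n = 16.51 * 9.80665 = 161.90779 m/s^2. Sum: 3.874 + 161.90779 = 165.78179 m/s^2. 1 Gal = 0.01 m/s^2, so 165.78179 m/s^2 = 165.78179 / 0.01 = 16578.179 Gal ≈ 1.658e+04 Gal (4 s.f.). Final answer: 1.658e+04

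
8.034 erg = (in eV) 5.014e+12. Check: 1 erg = 1e-07 J, so 8.034 erg = 8.034 * 1e-07 = 8.034e-07 J. 1 eV = 1.6021766e-19 J, so 8.034e-07 J = 8.034e-07 / 1.6021766e-19 = 5.0144284e+12 eV ≈ 5.014e+12 eV (4 s.f.).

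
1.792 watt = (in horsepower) 0.002403. Check: 1.792 watt = 1.792 W. 1 horsepower = 745.69987 W, so 1.792 W = 1.792 / 745.69987 = 0.0024031116 horsepower ≈ 0.002403 horsepower (4 s.f.).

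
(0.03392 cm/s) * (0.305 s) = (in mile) 6.428e-08. Check: 1 cm/s = 0.01 m/s, so 0.03392 cm/s = 0.03392 * 0.01 = 0.0003392 m/s. 0.305 s is already in s. Combine: 0.0003392 m/s * 0.305 s = 0.000103456 m. 1 mile = 1609.344 m, so 0.000103456 m = 0.000103456 / 1609.344 = 6.4284578e-08 mile ≈ 6.428e-08 mile (4 s.f.).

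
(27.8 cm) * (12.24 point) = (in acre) 1 cm = 0.01 m, so 27.8 cm = 27.8 * 0.01 = 0.278 m. 1 point = 0.00035277778 m, so 12.24 point = 12.24 * 0.00035277778 = 0.004318 m. Combine: 0.278 m * 0.004318 m = 0.001200404 m^2. 1 acre = 4046.8564 m^2, so 0.001200404 m^2 = 0.001200404 / 4046.8564 = 2.9662629e-07 acre ≈ 2.966e-07 acre (4 s.f.). Final answer: 2.966e-07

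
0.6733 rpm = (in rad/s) 1 rpm = 0.10471976 rad/s, so 0.6733 rpm = 0.6733 * 0.10471976 = 0.070507811 rad/s. Result: 0.070507811 rad/s ≈ 0.07051 rad/s (4 s.f.). Final answer: 0.07051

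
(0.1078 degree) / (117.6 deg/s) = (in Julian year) 1 degree = 0.017453293 rad, so 0.1078 degree = 0.1078 * 0.017453293 = 0.0018814649 rad. 1 deg/s = 0.017453293 rad/s, so 117.6 deg/s = 117.6 * 0.017453293 = 2.0525072 rad/s. Combine: 0.0018814649 rad / 2.0525072 rad/s = 0.00091666667 s. 1 Julian year = 31557600 s, so 0.00091666667 s = 0.00091666667 / 31557600 = 2.9047414e-11 Julian year ≈ 2.905e-11 Julian year (4 s.f.). Final answer: 2.905e-11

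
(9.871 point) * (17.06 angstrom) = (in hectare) 5.941e-16. Check: 1 point = 0.00035277778 m, so 9.871 point = 9.871 * 0.00035277778 = 0.0034822694 m. 1 angstrom = 1e-10 m, so 17.06 angstrom = 17.06 * 1e-10 = 1.706e-09 m. Combine: 0.0034822694 m * 1.706e-09 m = 5.9407517e-12 m^2. 1 hectare = 10000 m^2, so 5.9407517e-12 m^2 = 5.9407517e-12 / 10000 = 5.9407517e-16 hectare ≈ 5.941e-16 hectare (4 s.f.).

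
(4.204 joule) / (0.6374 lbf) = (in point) 4203. Check: 4.204 joule = 4.204 J. 1 lbf = 4.4482216 N, so 0.6374 lbf = 0.6374 * 4.4482216 = 2.8352965 N. Combine: 4.204 J / 2.8352965 N = 1.4827374 m. 1 point = 0.00035277778 m, so 1.4827374 m = 1.4827374 / 0.00035277778 = 4203.0351 point ≈ 4203 point (4 s.f.).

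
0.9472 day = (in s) 8.184e+04. Check: 1 day = 86400 s, so 0.9472 day = 0.9472 * 86400 = 81838.08 s. Result: 81838.08 s ≈ 8.184e+04 s (4 s.f.).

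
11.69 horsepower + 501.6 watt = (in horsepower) 1 horsepower = 745.69987 W, so 11.69 horsepower = 11.69 * 745.69987 = 8717.2315 W. 501.6 watt = 501.6 W. Sum: 8717.2315 + 501.6 = 9218.8315 W. 1 horsepower = 745.69987 W, so 9218.8315 W = 9218.8315 / 745.69987 = 12.362657 horsepower ≈ 12.36 horsepower (4 s.f.). Final answer: 12.36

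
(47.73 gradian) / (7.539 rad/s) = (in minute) 1 gradian = 0.015707963 rad, so 47.73 gradian = 47.73 * 0.015707963 = 0.74974109 rad. 7.539 rad/s is already in rad/s. Combine: 0.74974109 rad / 7.539 rad/s = 0.099448347 s. 1 minute = 60 s, so 0.099448347 s = 0.099448347 / 60 = 0.0016574724 minute ≈ 0.001657 minute (4 s.f.). Final answer: 0.001657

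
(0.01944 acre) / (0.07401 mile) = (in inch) 1 acre = 4046.8564 m^2, so 0.01944 acre = 0.01944 * 4046.8564 = 78.670889 m^2. 1 mile = 1609.344 m, so 0.07401 mile = 0.07401 * 1609.344 = 119.10755 m. Combine: 78.670889 m^2 / 119.10755 m = 0.66050296 m. 1 inch = 0.0254 m, so 0.66050296 m = 0.66050296 / 0.0254 = 26.004054 inch ≈ 26 inch (4 s.f.). Final answer: 26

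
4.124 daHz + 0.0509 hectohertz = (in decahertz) 4.633. Check: 1 daHz = 10 Hz, so 4.124 daHz = 4.124 * 10 = 41.24 Hz. 1 hectohertz = 100 Hz, so 0.0509 hectohertz = 0.0509 * 100 = 5.09 Hz. Sum: 41.24 + 5.09 = 46.33 Hz. 1 decahertz = 10 Hz, so 46.33 Hz = 46.33 / 10 = 4.633 decahertz.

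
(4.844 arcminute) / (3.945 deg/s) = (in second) 1 arcminute = 0.00029088821 rad, so 4.844 arcminute = 4.844 * 0.00029088821 = 0.0014090625 rad. 1 deg/s = 0.017453293 rad/s, so 3.945 deg/s = 3.945 * 0.017453293 = 0.068853239 rad/s. Combine: 0.0014090625 rad / 0.068853239 rad/s = 0.020464723 s. 0.020464723 s = 0.020464723 second ≈ 0.02046 second (4 s.f.). Final answer: 0.02046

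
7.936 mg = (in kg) 1 mg = 1e-06 kg, so 7.936 mg = 7.936 * 1e-06 = 7.936e-06 kg. Result: 7.936e-06 kg. Final answer: 7.936e-06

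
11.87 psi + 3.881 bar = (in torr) 3525. Check: 1 psi = 6894.7573 Pa, so 11.87 psi = 11.87 * 6894.7573 = 81840.769 Pa. 1 bar = 100000 Pa, so 3.881 bar = 3.881 * 100000 = 388100 Pa. Sum: 81840.769 + 388100 = 469940.77 Pa. 1 torr = 133.32237 Pa, so 469940.77 Pa = 469940.77 / 133.32237 = 3524.8456 torr ≈ 3525 torr (4 s.f.).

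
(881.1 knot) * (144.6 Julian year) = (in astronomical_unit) 1 knot = 0.51444444 m/s, so 881.1 knot = 881.1 * 0.51444444 = 453.277 m/s. 1 Julian year = 31557600 s, so 144.6 Julian year = 144.6 * 31557600 = 4.563229e+09 s. Combine: 453.277 m/s * 4.563229e+09 s = 2.0684067e+12 m. 1 astronomical_unit = 1.4959787e+11 m, so 2.0684067e+12 m = 2.0684067e+12 / 1.4959787e+11 = 13.826445 astronomical_unit ≈ 13.83 astronomical_unit (4 s.f.). Final answer: 13.83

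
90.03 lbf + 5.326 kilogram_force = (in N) 452.7. Check: 1 lbf = 4.4482216 N, so 90.03 lbf = 90.03 * 4.4482216 = 400.47339 N. 1 kilogram_force = 9.80665 N, so 5.326 kilogram_force = 5.326 * 9.80665 = 52.230218 N. Sum: 400.47339 + 52.230218 = 452.70361 N. Result: 452.70361 N ≈ 452.7 N (4 s.f.).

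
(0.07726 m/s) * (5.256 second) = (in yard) 0.4441. Check: 0.07726 m/s is already in m/s. 5.256 second = 5.256 s. Combine: 0.07726 m/s * 5.256 s = 0.40607856 m. 1 yard = 0.9144 m, so 0.40607856 m = 0.40607856 / 0.9144 = 0.44409291 yard ≈ 0.4441 yard (4 s.f.).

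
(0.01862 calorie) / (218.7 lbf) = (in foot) 0.0002627. Check: 1 calorie = 4.184 J, so 0.01862 calorie = 0.01862 * 4.184 = 0.07790608 J. 1 lbf = 4.4482216 N, so 218.7 lbf = 218.7 * 4.4482216 = 972.82607 N. Combine: 0.07790608 J / 972.82607 N = 8.0082229e-05 m. 1 foot = 0.3048 m, so 8.0082229e-05 m = 8.0082229e-05 / 0.3048 = 0.00026273697 foot ≈ 0.0002627 foot (4 s.f.).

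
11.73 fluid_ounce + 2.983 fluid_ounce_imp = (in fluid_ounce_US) 14.6. Check: 1 fluid_ounce = 2.957353e-05 m^3, so 11.73 fluid_ounce = 11.73 * 2.957353e-05 = 0.0003468975 m^3. 1 fluid_ounce_imp = 2.8413063e-05 m^3, so 2.983 fluid_ounce_imp = 2.983 * 2.8413063e-05 = 8.4756165e-05 m^3. Sum: 0.0003468975 + 8.4756165e-05 = 0.00043165367 m^3. 1 fluid_ounce_US = 2.957353e-05 m^3, so 0.00043165367 m^3 = 0.00043165367 / 2.957353e-05 = 14.595947 fluid_ounce_US ≈ 14.6 fluid_ounce_US (4 s.f.).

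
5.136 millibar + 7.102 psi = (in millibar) 494.8. Check: 1 millibar = 100 Pa, so 5.136 millibar = 5.136 * 100 = 513.6 Pa. 1 psi = 6894.7573 Pa, so 7.102 psi = 7.102 * 6894.7573 = 48966.566 Pa. Sum: 513.6 + 48966.566 = 49480.166 Pa. 1 millibar = 100 Pa, so 49480.166 Pa = 49480.166 / 100 = 494.80166 millibar ≈ 494.8 millibar (4 s.f.).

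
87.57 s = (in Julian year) 1 Julian year = 31557600 s, so 87.57 s = 87.57 / 31557600 = 2.7749258e-06 Julian year ≈ 2.775e-06 Julian year (4 s.f.). Final answer: 2.775e-06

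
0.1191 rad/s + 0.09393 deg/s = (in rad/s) 0.1207. Check: 0.1191 rad/s is already in rad/s. 1 deg/s = 0.017453293 rad/s, so 0.09393 deg/s = 0.09393 * 0.017453293 = 0.0016393878 rad/s. Sum: 0.1191 + 0.0016393878 = 0.12073939 rad/s. Result: 0.12073939 rad/s ≈ 0.1207 rad/s (4 s.f.).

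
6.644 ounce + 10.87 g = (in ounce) 1 ounce = 0.028349523 kg, so 6.644 ounce = 6.644 * 0.028349523 = 0.18835423 kg. 1 g = 0.001 kg, so 10.87 g = 10.87 * 0.001 = 0.01087 kg. Sum: 0.18835423 + 0.01087 = 0.19922423 kg. 1 ounce = 0.028349523 kg, so 0.19922423 kg = 0.19922423 / 0.028349523 = 7.027428 ounce ≈ 7.027 ounce (4 s.f.). Final answer: 7.027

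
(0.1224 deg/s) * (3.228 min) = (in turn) 1 deg/s = 0.017453293 rad/s, so 0.1224 deg/s = 0.1224 * 0.017453293 = 0.002136283 rad/s. 1 min = 60 s, so 3.228 min = 3.228 * 60 = 193.68 s. Combine: 0.002136283 rad/s * 193.68 s = 0.41375529 rad. 1 turn = 6.2831853 rad, so 0.41375529 rad = 0.41375529 / 6.2831853 = 0.0658512 turn ≈ 0.06585 turn (4 s.f.). Final answer: 0.06585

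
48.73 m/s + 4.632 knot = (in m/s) 48.73 m/s is already in m/s. 1 knot = 0.51444444 m/s, so 4.632 knot = 4.632 * 0.51444444 = 2.3829067 m/s. Sum: 48.73 + 2.3829067 = 51.112907 m/s. Result: 51.112907 m/s ≈ 51.11 m/s (4 s.f.). Final answer: 51.11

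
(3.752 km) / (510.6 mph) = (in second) 1 km = 1000 m, so 3.752 km = 3.752 * 1000 = 3752 m. 1 mph = 0.44704 m/s, so 510.6 mph = 510.6 * 0.44704 = 228.25862 m/s. Combine: 3752 m / 228.25862 m/s = 16.437495 s. 16.437495 s = 16.437495 second ≈ 16.44 second (4 s.f.). Final answer: 16.44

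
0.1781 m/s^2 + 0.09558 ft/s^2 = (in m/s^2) 0.1781 m/s^2 is already in m/s^2. 1 ft/s^2 = 0.3048 m/s^2, so 0.09558 ft/s^2 = 0.09558 * 0.3048 = 0.029132784 m/s^2. Sum: 0.1781 + 0.029132784 = 0.20723278 m/s^2. Result: 0.20723278 m/s^2 ≈ 0.2072 m/s^2 (4 s.f.). Final answer: 0.2072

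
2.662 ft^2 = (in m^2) 1 ft^2 = 0.09290304 m^2, so 2.662 ft^2 = 2.662 * 0.09290304 = 0.24730789 m^2. Result: 0.24730789 m^2 ≈ 0.2473 m^2 (4 s.f.). Final answer: 0.2473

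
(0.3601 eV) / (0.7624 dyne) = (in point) 2.145e-11. Check: 1 eV = 1.6021766e-19 J, so 0.3601 eV = 0.3601 * 1.6021766e-19 = 5.7694381e-20 J. 1 dyne = 1e-05 N, so 0.7624 dyne = 0.7624 * 1e-05 = 7.624e-06 N. Combine: 5.7694381e-20 J / 7.624e-06 N = 7.5674686e-15 m. 1 point = 0.00035277778 m, so 7.5674686e-15 m = 7.5674686e-15 / 0.00035277778 = 2.1451092e-11 point ≈ 2.145e-11 point (4 s.f.).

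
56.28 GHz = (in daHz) 1 GHz = 1e+09 Hz, so 56.28 GHz = 56.28 * 1e+09 = 5.628e+10 Hz. 1 daHz = 10 Hz, so 5.628e+10 Hz = 5.628e+10 / 10 = 5.628e+09 daHz. Final answer: 5.628e+09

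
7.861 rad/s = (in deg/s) 1 deg/s = 0.017453293 rad/s, so 7.861 rad/s = 7.861 / 0.017453293 = 450.40212 deg/s ≈ 450.4 deg/s (4 s.f.). Final answer: 450.4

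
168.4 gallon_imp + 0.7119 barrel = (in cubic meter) 0.8787. Check: 1 gallon_imp = 0.00454609 m^3, so 168.4 gallon_imp = 168.4 * 0.00454609 = 0.76556156 m^3. 1 barrel = 0.15898729 m^3, so 0.7119 barrel = 0.7119 * 0.15898729 = 0.11318306 m^3. Sum: 0.76556156 + 0.11318306 = 0.87874461 m^3. 0.87874461 m^3 = 0.87874461 cubic meter ≈ 0.8787 cubic meter (4 s.f.).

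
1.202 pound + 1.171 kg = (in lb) 3.784. Check: 1 pound = 0.45359237 kg, so 1.202 pound = 1.202 * 0.45359237 = 0.54521803 kg. 1.171 kg is already in kg. Sum: 0.54521803 + 1.171 = 1.716218 kg. 1 lb = 0.45359237 kg, so 1.716218 kg = 1.716218 / 0.45359237 = 3.7836131 lb ≈ 3.784 lb (4 s.f.).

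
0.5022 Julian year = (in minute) 1 Julian year = 31557600 s, so 0.5022 Julian year = 0.5022 * 31557600 = 15848227 s. 1 minute = 60 s, so 15848227 s = 15848227 / 60 = 264137.11 minute ≈ 2.641e+05 minute (4 s.f.). Final answer: 2.641e+05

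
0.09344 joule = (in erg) 0.09344 joule = 0.09344 J. 1 erg = 1e-07 J, so 0.09344 J = 0.09344 / 1e-07 = 934400 erg ≈ 9.344e+05 erg (4 s.f.). Final answer: 9.344e+05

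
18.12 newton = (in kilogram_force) 18.12 newton = 18.12 N. 1 kilogram_force = 9.80665 N, so 18.12 N = 18.12 / 9.80665 = 1.8477258 kilogram_force ≈ 1.848 kilogram_force (4 s.f.). Final answer: 1.848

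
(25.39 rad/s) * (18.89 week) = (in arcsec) 25.39 rad/s is already in rad/s. 1 week = 604800 s, so 18.89 week = 18.89 * 604800 = 11424672 s. Combine: 25.39 rad/s * 11424672 s = 2.9007242e+08 rad. 1 arcsec = 4.8481368e-06 rad, so 2.9007242e+08 rad = 2.9007242e+08 / 4.8481368e-06 = 5.9831732e+13 arcsec ≈ 5.983e+13 arcsec (4 s.f.). Final answer: 5.983e+13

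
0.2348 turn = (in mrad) 1 turn = 6.2831853 rad, so 0.2348 turn = 0.2348 * 6.2831853 = 1.4752919 rad. 1 mrad = 0.001 rad, so 1.4752919 rad = 1.4752919 / 0.001 = 1475.2919 mrad ≈ 1475 mrad (4 s.f.). Final answer: 1475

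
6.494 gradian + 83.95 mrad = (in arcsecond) 3.836e+04. Check: 1 gradian = 0.015707963 rad, so 6.494 gradian = 6.494 * 0.015707963 = 0.10200751 rad. 1 mrad = 0.001 rad, so 83.95 mrad = 83.95 * 0.001 = 0.08395 rad. Sum: 0.10200751 + 0.08395 = 0.18595751 rad. 1 arcsecond = 4.8481368e-06 rad, so 0.18595751 rad = 0.18595751 / 4.8481368e-06 = 38356.49 arcsecond ≈ 3.836e+04 arcsecond (4 s.f.).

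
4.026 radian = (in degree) 230.7. Check: 4.026 radian = 4.026 rad. 1 degree = 0.017453293 rad, so 4.026 rad = 4.026 / 0.017453293 = 230.67281 degree ≈ 230.7 degree (4 s.f.).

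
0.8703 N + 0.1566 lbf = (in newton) 0.8703 N is already in N. 1 lbf = 4.4482216 N, so 0.1566 lbf = 0.1566 * 4.4482216 = 0.6965915 N. Sum: 0.8703 + 0.6965915 = 1.5668915 N. 1.5668915 N = 1.5668915 newton ≈ 1.567 newton (4 s.f.). Final answer: 1.567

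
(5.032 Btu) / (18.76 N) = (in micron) 1 Btu = 1055.0559 J, so 5.032 Btu = 5.032 * 1055.0559 = 5309.0411 J. 18.76 N is already in N. Combine: 5309.0411 J / 18.76 N = 282.99792 m. 1 micron = 1e-06 m, so 282.99792 m = 282.99792 / 1e-06 = 2.8299792e+08 micron ≈ 2.83e+08 micron (4 s.f.). Final answer: 2.83e+08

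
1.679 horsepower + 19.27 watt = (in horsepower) 1 horsepower = 745.69987 W, so 1.679 horsepower = 1.679 * 745.69987 = 1252.0301 W. 19.27 watt = 19.27 W. Sum: 1252.0301 + 19.27 = 1271.3001 W. 1 horsepower = 745.69987 W, so 1271.3001 W = 1271.3001 / 745.69987 = 1.7048415 horsepower ≈ 1.705 horsepower (4 s.f.). Final answer: 1.705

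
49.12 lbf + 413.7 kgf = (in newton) 1 lbf = 4.4482216 N, so 49.12 lbf = 49.12 * 4.4482216 = 218.49665 N. 1 kgf = 9.80665 N, so 413.7 kgf = 413.7 * 9.80665 = 4057.0111 N. Sum: 218.49665 + 4057.0111 = 4275.5078 N. 4275.5078 N = 4275.5078 newton ≈ 4276 newton (4 s.f.). Final answer: 4276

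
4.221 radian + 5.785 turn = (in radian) 4.221 radian = 4.221 rad. 1 turn = 6.2831853 rad, so 5.785 turn = 5.785 * 6.2831853 = 36.348227 rad. Sum: 4.221 + 36.348227 = 40.569227 rad. 40.569227 rad = 40.569227 radian ≈ 40.57 radian (4 s.f.). Final answer: 40.57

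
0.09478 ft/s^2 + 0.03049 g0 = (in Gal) 32.79. Check: 1 ft/s^2 = 0.3048 m/s^2, so 0.09478 ft/s^2 = 0.09478 * 0.3048 = 0.028888944 m/s^2. 1 g0 = 9.80665 m/s^2, so 0.03049 g0 = 0.03049 * 9.80665 = 0.29900476 m/s^2. Sum: 0.028888944 + 0.29900476 = 0.3278937 m/s^2. 1 Gal = 0.01 m/s^2, so 0.3278937 m/s^2 = 0.3278937 / 0.01 = 32.78937 Gal ≈ 32.79 Gal (4 s.f.).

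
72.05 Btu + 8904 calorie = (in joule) 1 Btu = 1055.0559 J, so 72.05 Btu = 72.05 * 1055.0559 = 76016.774 J. 1 calorie = 4.184 J, so 8904 calorie = 8904 * 4.184 = 37254.336 J. Sum: 76016.774 + 37254.336 = 113271.11 J. 113271.11 J = 113271.11 joule ≈ 1.133e+05 joule (4 s.f.). Final answer: 1.133e+05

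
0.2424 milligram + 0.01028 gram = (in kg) 1 milligram = 1e-06 kg, so 0.2424 milligram = 0.2424 * 1e-06 = 2.424e-07 kg. 1 gram = 0.001 kg, so 0.01028 gram = 0.01028 * 0.001 = 1.028e-05 kg. Sum: 2.424e-07 + 1.028e-05 = 1.05224e-05 kg. Result: 1.05224e-05 kg ≈ 1.052e-05 kg (4 s.f.). Final answer: 1.052e-05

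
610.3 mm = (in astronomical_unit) 1 mm = 0.001 m, so 610.3 mm = 610.3 * 0.001 = 0.6103 m. 1 astronomical_unit = 1.4959787e+11 m, so 0.6103 m = 0.6103 / 1.4959787e+11 = 4.0796035e-12 astronomical_unit ≈ 4.08e-12 astronomical_unit (4 s.f.). Final answer: 4.08e-12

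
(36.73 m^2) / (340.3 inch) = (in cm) 36.73 m^2 is already in m^2. 1 inch = 0.0254 m, so 340.3 inch = 340.3 * 0.0254 = 8.64362 m. Combine: 36.73 m^2 / 8.64362 m = 4.249377 m. 1 cm = 0.01 m, so 4.249377 m = 4.249377 / 0.01 = 424.9377 cm ≈ 424.9 cm (4 s.f.). Final answer: 424.9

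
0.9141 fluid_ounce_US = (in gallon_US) 1 fluid_ounce_US = 2.957353e-05 m^3, so 0.9141 fluid_ounce_US = 0.9141 * 2.957353e-05 = 2.7033163e-05 m^3. 1 gallon_US = 0.0037854118 m^3, so 2.7033163e-05 m^3 = 2.7033163e-05 / 0.0037854118 = 0.0071414063 gallon_US ≈ 0.007141 gallon_US (4 s.f.). Final answer: 0.007141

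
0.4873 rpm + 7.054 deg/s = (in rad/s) 0.1741. Check: 1 rpm = 0.10471976 rad/s, so 0.4873 rpm = 0.4873 * 0.10471976 = 0.051029937 rad/s. 1 deg/s = 0.017453293 rad/s, so 7.054 deg/s = 7.054 * 0.017453293 = 0.12311553 rad/s. Sum: 0.051029937 + 0.12311553 = 0.17414546 rad/s. Result: 0.17414546 rad/s ≈ 0.1741 rad/s (4 s.f.).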